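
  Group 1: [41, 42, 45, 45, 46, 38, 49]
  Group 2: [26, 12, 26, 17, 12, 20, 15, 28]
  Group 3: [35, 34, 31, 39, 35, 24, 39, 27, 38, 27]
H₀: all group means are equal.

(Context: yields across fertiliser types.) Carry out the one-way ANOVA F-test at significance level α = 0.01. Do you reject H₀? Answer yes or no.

reject H₀: yes

Group means [43.71, 19.50, 32.90], grand mean 31.640
SSB = Σnᵢ(x̄ᵢ−x̄)² = 2215.431; SSW = ΣΣ(x−x̄ᵢ)² = 638.329
MSB = 2215.431/2 = 1107.7157; MSW = 638.329/22 = 29.0149
F = MSB/MSW = 38.1774
df = (2, 22)
p-value (upper-tail) = 0.00000
At α=0.01: p < α → reject H₀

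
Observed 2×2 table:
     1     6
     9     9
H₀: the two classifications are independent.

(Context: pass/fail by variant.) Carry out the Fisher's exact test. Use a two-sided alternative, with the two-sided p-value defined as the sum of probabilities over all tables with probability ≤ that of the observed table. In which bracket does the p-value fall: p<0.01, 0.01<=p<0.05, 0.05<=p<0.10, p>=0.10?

Margins: r₁=7, r₂=18, c₁=10, c₂=15, n=25
p_obs = C(7,1)·C(18,9)/C(25,10); sum pmf over tables with pmf ≤ p_obs
p-value (two-sided) = 0.17935
→ bracket: p>=0.10

p-value bracket: p>=0.10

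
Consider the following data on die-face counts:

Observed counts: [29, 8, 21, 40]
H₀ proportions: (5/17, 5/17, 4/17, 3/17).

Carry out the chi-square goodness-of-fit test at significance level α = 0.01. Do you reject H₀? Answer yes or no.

reject H₀: yes

n = 98; E_i = n·p_i = [28.82, 28.82, 23.06, 17.29]
χ² = (29−28.82)²/28.82 + (8−28.82)²/28.82 + (21−23.06)²/23.06 + (40−17.29)²/17.29 = 45.0400
df = 3
p-value (upper-tail) = 0.00000
At α=0.01: p < α → reject H₀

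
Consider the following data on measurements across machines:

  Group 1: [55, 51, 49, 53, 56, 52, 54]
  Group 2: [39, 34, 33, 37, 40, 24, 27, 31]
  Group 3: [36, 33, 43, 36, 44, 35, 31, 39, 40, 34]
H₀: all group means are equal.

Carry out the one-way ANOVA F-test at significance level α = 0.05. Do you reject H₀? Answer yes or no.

reject H₀: yes

Group means [52.86, 33.12, 37.10], grand mean 40.240
SSB = Σnᵢ(x̄ᵢ−x̄)² = 1617.928; SSW = ΣΣ(x−x̄ᵢ)² = 422.632
MSB = 1617.928/2 = 808.9639; MSW = 422.632/22 = 19.2106
F = MSB/MSW = 42.1104
df = (2, 22)
p-value (upper-tail) = 0.00000
At α=0.05: p < α → reject H₀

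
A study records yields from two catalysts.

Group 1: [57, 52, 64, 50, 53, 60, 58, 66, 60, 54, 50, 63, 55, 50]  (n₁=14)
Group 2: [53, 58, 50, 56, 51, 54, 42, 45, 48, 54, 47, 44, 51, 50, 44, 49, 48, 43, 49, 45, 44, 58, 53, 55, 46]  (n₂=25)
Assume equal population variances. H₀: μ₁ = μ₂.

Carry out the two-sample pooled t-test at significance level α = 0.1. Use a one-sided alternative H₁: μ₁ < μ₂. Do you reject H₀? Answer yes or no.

x̄₁=56.571, s₁=5.431, n₁=14
x̄₂=49.480, s₂=4.744, n₂=25
s_p² = [13·5.431² + 24·4.744²]/37 = 24.9640
SE = √(s_p²·(1/14+1/25)) = 1.6678
t = (56.571−49.480)/1.6678 = 4.2519
df = 37
p-value (one-sided, H₁ less) = 0.99993
At α=0.1: p ≥ α → fail to reject H₀

reject H₀: no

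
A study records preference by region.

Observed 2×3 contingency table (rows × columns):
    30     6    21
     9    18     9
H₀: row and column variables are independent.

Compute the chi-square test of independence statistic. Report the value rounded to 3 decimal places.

test statistic = 18.299

Row totals [57, 36], col totals [39, 24, 30], n=93
χ² = (30−23.90)²/23.90 + (6−14.71)²/14.71 + (21−18.39)²/18.39 + (9−15.10)²/15.10 + (18−9.29)²/9.29 + (9−11.61)²/11.61 = 18.2988
df = 2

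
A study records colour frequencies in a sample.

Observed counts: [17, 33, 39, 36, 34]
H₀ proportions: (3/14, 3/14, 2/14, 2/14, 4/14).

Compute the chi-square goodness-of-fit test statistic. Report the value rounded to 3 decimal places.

n = 159; E_i = n·p_i = [34.07, 34.07, 22.71, 22.71, 45.43]
χ² = (17−34.07)²/34.07 + (33−34.07)²/34.07 + (39−22.71)²/22.71 + (36−22.71)²/22.71 + (34−45.43)²/45.43 = 30.9099
df = 4

test statistic = 30.910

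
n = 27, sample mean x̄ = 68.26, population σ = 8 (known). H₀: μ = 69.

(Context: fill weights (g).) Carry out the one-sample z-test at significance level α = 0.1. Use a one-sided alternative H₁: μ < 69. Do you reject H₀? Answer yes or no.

SE = σ/√n = 8/√27 = 1.5396
z = (x̄−μ₀)/SE = (68.26−69)/1.5396 = -0.4806
p-value (one-sided, H₁ less) = 0.31538
At α=0.1: p ≥ α → fail to reject H₀

reject H₀: no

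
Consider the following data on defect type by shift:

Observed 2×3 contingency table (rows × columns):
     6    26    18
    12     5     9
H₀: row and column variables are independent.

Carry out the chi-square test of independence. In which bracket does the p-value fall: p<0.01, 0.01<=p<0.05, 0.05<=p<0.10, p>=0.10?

Row totals [50, 26], col totals [18, 31, 27], n=76
χ² = (6−11.84)²/11.84 + (26−20.39)²/20.39 + (18−17.76)²/17.76 + (12−6.16)²/6.16 + (5−10.61)²/10.61 + (9−9.24)²/9.24 = 12.9370
df = 2
p-value (upper-tail) = 0.00155
→ bracket: p<0.01

p-value bracket: p<0.01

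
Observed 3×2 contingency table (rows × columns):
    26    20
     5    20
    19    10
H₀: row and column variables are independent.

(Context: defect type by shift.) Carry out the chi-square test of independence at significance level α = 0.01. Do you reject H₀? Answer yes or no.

Row totals [46, 25, 29], col totals [50, 50], n=100
χ² = (26−23.00)²/23.00 + (20−23.00)²/23.00 + (5−12.50)²/12.50 + (20−12.50)²/12.50 + (19−14.50)²/14.50 + (10−14.50)²/14.50 = 12.5757
df = 2
p-value (upper-tail) = 0.00186
At α=0.01: p < α → reject H₀

reject H₀: yes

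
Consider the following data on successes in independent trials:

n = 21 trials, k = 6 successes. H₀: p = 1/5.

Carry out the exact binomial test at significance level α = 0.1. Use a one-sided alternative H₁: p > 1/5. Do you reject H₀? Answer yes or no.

reject H₀: no

Exact binomial: n=21, k=6, p₀=1/5=0.2000
P(X≥6) from Σ C(n,i)·p₀^i·(1−p₀)^(n−i)
p-value (one-sided, H₁ greater) = 0.23070
At α=0.1: p ≥ α → fail to reject H₀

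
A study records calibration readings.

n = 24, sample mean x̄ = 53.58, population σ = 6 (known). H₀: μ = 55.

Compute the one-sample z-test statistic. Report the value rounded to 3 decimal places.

test statistic = -1.159

SE = σ/√n = 6/√24 = 1.2247
z = (x̄−μ₀)/SE = (53.58−55)/1.2247 = -1.1594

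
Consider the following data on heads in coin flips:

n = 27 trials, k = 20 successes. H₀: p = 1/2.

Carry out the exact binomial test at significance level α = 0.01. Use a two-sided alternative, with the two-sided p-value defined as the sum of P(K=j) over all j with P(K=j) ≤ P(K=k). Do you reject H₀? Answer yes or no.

Exact binomial: n=27, k=20, p₀=1/2=0.5000
P(X=j) = C(n,j)·p₀^j·(1−p₀)^(n−j); p = Σ P(X=j) over j with P(X=j) ≤ P(X=20)
p-value (two-sided) = 0.01916
At α=0.01: p ≥ α → fail to reject H₀

reject H₀: no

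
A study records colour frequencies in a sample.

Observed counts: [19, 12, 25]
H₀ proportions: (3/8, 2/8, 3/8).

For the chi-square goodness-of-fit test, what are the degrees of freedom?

degrees of freedom = 2

df = k − 1 = 3 − 1 = 2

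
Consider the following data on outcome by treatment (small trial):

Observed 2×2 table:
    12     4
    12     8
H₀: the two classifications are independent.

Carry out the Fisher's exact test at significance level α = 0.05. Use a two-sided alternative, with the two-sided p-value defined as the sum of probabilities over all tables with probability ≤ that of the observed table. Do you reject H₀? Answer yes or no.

reject H₀: no

Margins: r₁=16, r₂=20, c₁=24, c₂=12, n=36
p_obs = C(16,12)·C(20,12)/C(36,24); sum pmf over tables with pmf ≤ p_obs
p-value (two-sided) = 0.48150
At α=0.05: p ≥ α → fail to reject H₀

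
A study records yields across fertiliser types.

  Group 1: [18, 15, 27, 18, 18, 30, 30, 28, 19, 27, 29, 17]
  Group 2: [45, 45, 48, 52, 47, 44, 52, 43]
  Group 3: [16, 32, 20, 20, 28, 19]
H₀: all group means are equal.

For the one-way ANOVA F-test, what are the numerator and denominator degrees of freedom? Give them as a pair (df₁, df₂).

k = 3 groups, N = 26 total
df = (k−1, N−k) = (3−1, 26−3) = (2, 23)

degrees of freedom = [2, 23]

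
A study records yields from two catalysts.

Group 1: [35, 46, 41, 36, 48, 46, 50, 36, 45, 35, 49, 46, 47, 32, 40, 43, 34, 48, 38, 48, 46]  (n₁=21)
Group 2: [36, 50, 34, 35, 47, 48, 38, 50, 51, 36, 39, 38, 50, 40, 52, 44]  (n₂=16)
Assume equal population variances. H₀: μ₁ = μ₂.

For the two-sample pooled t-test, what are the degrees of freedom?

degrees of freedom = 35

df = n₁ + n₂ − 2 = 21 + 16 − 2 = 35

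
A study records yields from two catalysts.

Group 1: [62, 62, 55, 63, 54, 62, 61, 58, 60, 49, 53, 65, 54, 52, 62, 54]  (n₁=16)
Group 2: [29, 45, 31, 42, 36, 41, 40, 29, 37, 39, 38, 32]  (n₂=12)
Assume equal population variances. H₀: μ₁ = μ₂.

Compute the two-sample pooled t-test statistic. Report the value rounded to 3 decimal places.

test statistic = 11.094

x̄₁=57.875, s₁=4.829, n₁=16
x̄₂=36.583, s₂=5.282, n₂=12
s_p² = [15·4.829² + 11·5.282²]/26 = 25.2564
SE = √(s_p²·(1/16+1/12)) = 1.9192
t = (57.875−36.583)/1.9192 = 11.0942
df = 26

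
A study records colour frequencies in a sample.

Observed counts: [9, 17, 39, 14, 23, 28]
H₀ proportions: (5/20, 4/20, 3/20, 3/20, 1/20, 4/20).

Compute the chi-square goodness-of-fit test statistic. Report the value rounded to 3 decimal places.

test statistic = 83.197

n = 130; E_i = n·p_i = [32.50, 26.00, 19.50, 19.50, 6.50, 26.00]
χ² = (9−32.50)²/32.50 + (17−26.00)²/26.00 + (39−19.50)²/19.50 + (14−19.50)²/19.50 + (23−6.50)²/6.50 + (28−26.00)²/26.00 = 83.1974
df = 5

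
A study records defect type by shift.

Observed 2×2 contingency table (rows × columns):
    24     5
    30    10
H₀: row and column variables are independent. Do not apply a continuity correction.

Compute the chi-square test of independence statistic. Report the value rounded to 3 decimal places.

Row totals [29, 40], col totals [54, 15], n=69
χ² = (24−22.70)²/22.70 + (5−6.30)²/6.30 + (30−31.30)²/31.30 + (10−8.70)²/8.70 = 0.5948
df = 1

test statistic = 0.595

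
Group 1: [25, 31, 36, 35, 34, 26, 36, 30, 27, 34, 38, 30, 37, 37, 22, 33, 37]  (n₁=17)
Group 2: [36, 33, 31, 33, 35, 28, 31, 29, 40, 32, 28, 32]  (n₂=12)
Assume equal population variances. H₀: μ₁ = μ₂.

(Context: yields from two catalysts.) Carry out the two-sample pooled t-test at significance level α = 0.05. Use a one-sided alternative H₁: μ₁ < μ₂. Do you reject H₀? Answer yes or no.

reject H₀: no

x̄₁=32.235, s₁=4.867, n₁=17
x̄₂=32.333, s₂=3.473, n₂=12
s_p² = [16·4.867² + 11·3.473²]/27 = 18.9528
SE = √(s_p²·(1/17+1/12)) = 1.6414
t = (32.235−32.333)/1.6414 = -0.0597
df = 27
p-value (one-sided, H₁ less) = 0.47641
At α=0.05: p ≥ α → fail to reject H₀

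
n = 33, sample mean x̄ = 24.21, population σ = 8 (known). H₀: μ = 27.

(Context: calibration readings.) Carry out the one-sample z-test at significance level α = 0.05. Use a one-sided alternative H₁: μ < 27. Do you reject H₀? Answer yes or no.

reject H₀: yes

SE = σ/√n = 8/√33 = 1.3926
z = (x̄−μ₀)/SE = (24.21−27)/1.3926 = -2.0034
p-value (one-sided, H₁ less) = 0.02257
At α=0.05: p < α → reject H₀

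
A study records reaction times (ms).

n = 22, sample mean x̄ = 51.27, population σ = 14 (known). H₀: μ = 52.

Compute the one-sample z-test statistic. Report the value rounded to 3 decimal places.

test statistic = -0.245

SE = σ/√n = 14/√22 = 2.9848
z = (x̄−μ₀)/SE = (51.27−52)/2.9848 = -0.2446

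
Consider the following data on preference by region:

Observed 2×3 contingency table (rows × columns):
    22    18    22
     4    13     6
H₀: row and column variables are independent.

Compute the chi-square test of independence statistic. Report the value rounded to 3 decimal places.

Row totals [62, 23], col totals [26, 31, 28], n=85
χ² = (22−18.96)²/18.96 + (18−22.61)²/22.61 + (22−20.42)²/20.42 + (4−7.04)²/7.04 + (13−8.39)²/8.39 + (6−7.58)²/7.58 = 5.7211
df = 2

test statistic = 5.721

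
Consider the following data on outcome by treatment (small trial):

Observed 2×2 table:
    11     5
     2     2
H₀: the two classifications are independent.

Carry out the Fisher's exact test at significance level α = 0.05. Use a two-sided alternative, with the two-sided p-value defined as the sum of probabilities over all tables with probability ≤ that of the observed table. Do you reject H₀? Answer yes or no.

Margins: r₁=16, r₂=4, c₁=13, c₂=7, n=20
p_obs = C(16,11)·C(4,2)/C(20,13); sum pmf over tables with pmf ≤ p_obs
p-value (two-sided) = 0.58679
At α=0.05: p ≥ α → fail to reject H₀

reject H₀: no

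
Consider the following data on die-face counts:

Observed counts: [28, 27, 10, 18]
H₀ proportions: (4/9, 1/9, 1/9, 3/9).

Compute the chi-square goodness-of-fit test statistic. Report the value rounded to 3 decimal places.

n = 83; E_i = n·p_i = [36.89, 9.22, 9.22, 27.67]
χ² = (28−36.89)²/36.89 + (27−9.22)²/9.22 + (10−9.22)²/9.22 + (18−27.67)²/27.67 = 39.8554
df = 3

test statistic = 39.855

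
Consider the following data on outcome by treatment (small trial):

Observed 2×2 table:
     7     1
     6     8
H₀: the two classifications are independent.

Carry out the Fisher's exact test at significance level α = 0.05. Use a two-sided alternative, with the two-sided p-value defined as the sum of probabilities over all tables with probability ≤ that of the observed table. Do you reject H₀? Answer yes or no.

reject H₀: no

Margins: r₁=8, r₂=14, c₁=13, c₂=9, n=22
p_obs = C(8,7)·C(14,6)/C(22,13); sum pmf over tables with pmf ≤ p_obs
p-value (two-sided) = 0.07430
At α=0.05: p ≥ α → fail to reject H₀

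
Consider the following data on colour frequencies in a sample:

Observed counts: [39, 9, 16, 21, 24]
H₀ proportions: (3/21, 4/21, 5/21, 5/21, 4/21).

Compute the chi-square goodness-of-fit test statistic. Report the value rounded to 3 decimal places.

test statistic = 47.180

n = 109; E_i = n·p_i = [15.57, 20.76, 25.95, 25.95, 20.76]
χ² = (39−15.57)²/15.57 + (9−20.76)²/20.76 + (16−25.95)²/25.95 + (21−25.95)²/25.95 + (24−20.76)²/20.76 = 47.1803
df = 4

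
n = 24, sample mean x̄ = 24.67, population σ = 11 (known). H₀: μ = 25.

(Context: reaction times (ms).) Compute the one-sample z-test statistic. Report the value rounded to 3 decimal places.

SE = σ/√n = 11/√24 = 2.2454
z = (x̄−μ₀)/SE = (24.67−25)/2.2454 = -0.1470

test statistic = -0.147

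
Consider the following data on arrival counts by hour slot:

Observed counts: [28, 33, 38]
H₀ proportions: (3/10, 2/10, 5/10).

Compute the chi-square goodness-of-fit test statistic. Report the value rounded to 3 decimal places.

n = 99; E_i = n·p_i = [29.70, 19.80, 49.50]
χ² = (28−29.70)²/29.70 + (33−19.80)²/19.80 + (38−49.50)²/49.50 = 11.5690
df = 2

test statistic = 11.569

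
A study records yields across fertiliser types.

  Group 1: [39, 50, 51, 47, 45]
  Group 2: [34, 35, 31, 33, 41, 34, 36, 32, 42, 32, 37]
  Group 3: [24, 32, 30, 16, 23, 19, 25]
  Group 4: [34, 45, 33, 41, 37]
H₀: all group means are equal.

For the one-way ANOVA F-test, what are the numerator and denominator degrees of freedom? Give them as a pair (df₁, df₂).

degrees of freedom = [3, 24]

k = 4 groups, N = 28 total
df = (k−1, N−k) = (4−1, 28−4) = (3, 24)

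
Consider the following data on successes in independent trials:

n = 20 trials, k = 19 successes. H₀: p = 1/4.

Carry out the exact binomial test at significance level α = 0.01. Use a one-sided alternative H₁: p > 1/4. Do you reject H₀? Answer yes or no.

Exact binomial: n=20, k=19, p₀=1/4=0.2500
P(X≥19) from Σ C(n,i)·p₀^i·(1−p₀)^(n−i)
p-value (one-sided, H₁ greater) = 0.00000
At α=0.01: p < α → reject H₀

reject H₀: yes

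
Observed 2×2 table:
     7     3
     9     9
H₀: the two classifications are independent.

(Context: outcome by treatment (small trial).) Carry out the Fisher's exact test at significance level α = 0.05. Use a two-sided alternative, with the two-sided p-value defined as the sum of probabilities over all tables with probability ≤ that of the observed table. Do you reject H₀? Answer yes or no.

reject H₀: no

Margins: r₁=10, r₂=18, c₁=16, c₂=12, n=28
p_obs = C(10,7)·C(18,9)/C(28,16); sum pmf over tables with pmf ≤ p_obs
p-value (two-sided) = 0.43432
At α=0.05: p ≥ α → fail to reject H₀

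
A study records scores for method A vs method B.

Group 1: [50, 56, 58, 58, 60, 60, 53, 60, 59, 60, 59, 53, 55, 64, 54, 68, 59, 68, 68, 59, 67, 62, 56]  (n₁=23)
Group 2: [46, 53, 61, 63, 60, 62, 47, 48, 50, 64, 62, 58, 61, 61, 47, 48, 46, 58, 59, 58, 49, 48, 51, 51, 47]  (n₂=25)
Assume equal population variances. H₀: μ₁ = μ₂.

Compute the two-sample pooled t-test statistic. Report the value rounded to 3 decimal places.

x̄₁=59.391, s₁=5.025, n₁=23
x̄₂=54.320, s₂=6.473, n₂=25
s_p² = [22·5.025² + 24·6.473²]/46 = 33.9330
SE = √(s_p²·(1/23+1/25)) = 1.6831
t = (59.391−54.320)/1.6831 = 3.0132
df = 46

test statistic = 3.013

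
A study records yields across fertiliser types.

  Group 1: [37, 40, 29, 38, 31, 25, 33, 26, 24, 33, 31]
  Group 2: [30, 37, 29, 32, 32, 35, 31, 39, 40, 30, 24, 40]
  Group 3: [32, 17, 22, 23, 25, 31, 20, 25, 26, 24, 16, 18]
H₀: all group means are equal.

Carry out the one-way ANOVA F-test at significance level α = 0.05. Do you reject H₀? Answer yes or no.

Group means [31.55, 33.25, 23.25], grand mean 29.286
SSB = Σnᵢ(x̄ᵢ−x̄)² = 681.916; SSW = ΣΣ(x−x̄ᵢ)² = 841.227
MSB = 681.916/2 = 340.9578; MSW = 841.227/32 = 26.2884
F = MSB/MSW = 12.9699
df = (2, 32)
p-value (upper-tail) = 0.00007
At α=0.05: p < α → reject H₀

reject H₀: yes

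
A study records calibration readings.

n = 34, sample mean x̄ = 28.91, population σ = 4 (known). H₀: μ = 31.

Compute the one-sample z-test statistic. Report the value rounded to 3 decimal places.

SE = σ/√n = 4/√34 = 0.6860
z = (x̄−μ₀)/SE = (28.91−31)/0.6860 = -3.0467

test statistic = -3.047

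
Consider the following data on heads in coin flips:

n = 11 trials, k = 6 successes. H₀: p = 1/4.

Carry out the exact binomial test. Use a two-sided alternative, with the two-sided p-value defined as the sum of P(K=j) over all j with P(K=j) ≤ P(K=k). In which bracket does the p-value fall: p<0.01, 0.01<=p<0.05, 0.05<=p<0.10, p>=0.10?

Exact binomial: n=11, k=6, p₀=1/4=0.2500
P(X=j) = C(n,j)·p₀^j·(1−p₀)^(n−j); p = Σ P(X=j) over j with P(X=j) ≤ P(X=6)
p-value (two-sided) = 0.03433
→ bracket: 0.01<=p<0.05

p-value bracket: 0.01<=p<0.05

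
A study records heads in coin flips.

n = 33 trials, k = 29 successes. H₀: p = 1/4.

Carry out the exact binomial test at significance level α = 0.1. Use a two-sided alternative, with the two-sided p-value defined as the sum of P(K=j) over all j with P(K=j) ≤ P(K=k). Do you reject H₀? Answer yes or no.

reject H₀: yes

Exact binomial: n=33, k=29, p₀=1/4=0.2500
P(X=j) = C(n,j)·p₀^j·(1−p₀)^(n−j); p = Σ P(X=j) over j with P(X=j) ≤ P(X=29)
p-value (two-sided) = 0.00000
At α=0.1: p < α → reject H₀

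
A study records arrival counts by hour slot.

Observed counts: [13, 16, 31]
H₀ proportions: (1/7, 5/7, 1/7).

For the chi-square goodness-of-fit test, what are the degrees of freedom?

df = k − 1 = 3 − 1 = 2

degrees of freedom = 2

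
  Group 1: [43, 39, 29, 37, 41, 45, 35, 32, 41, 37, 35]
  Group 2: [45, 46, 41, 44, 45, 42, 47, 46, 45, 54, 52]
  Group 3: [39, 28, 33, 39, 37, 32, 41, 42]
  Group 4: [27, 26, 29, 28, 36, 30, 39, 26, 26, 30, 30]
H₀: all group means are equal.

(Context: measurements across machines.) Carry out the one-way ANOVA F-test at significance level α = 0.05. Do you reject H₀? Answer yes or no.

reject H₀: yes

Group means [37.64, 46.09, 36.38, 29.73], grand mean 37.537
SSB = Σnᵢ(x̄ᵢ−x̄)² = 1486.684; SSW = ΣΣ(x−x̄ᵢ)² = 723.511
MSB = 1486.684/3 = 495.5613; MSW = 723.511/37 = 19.5544
F = MSB/MSW = 25.3427
df = (3, 37)
p-value (upper-tail) = 0.00000
At α=0.05: p < α → reject H₀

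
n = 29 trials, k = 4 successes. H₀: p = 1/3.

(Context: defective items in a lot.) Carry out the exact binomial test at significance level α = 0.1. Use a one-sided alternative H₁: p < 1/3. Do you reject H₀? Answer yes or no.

reject H₀: yes

Exact binomial: n=29, k=4, p₀=1/3=0.3333
P(X≤4) from Σ C(n,i)·p₀^i·(1−p₀)^(n−i)
p-value (one-sided, H₁ less) = 0.01610
At α=0.1: p < α → reject H₀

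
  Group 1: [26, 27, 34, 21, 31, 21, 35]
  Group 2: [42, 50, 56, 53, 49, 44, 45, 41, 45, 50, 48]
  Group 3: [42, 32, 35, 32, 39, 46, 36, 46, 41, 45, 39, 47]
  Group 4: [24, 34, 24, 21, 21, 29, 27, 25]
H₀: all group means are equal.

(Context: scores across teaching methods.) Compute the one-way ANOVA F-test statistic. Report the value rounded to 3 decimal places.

Group means [27.86, 47.55, 40.00, 25.62], grand mean 36.921
SSB = Σnᵢ(x̄ᵢ−x̄)² = 2951.304; SSW = ΣΣ(x−x̄ᵢ)² = 865.459
MSB = 2951.304/3 = 983.7679; MSW = 865.459/34 = 25.4547
F = MSB/MSW = 38.6478
df = (3, 34)

test statistic = 38.648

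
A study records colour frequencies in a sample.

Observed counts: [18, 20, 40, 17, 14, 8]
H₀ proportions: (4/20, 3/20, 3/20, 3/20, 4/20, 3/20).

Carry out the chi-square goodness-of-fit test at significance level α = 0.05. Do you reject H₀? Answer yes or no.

n = 117; E_i = n·p_i = [23.40, 17.55, 17.55, 17.55, 23.40, 17.55]
χ² = (18−23.40)²/23.40 + (20−17.55)²/17.55 + (40−17.55)²/17.55 + (17−17.55)²/17.55 + (14−23.40)²/23.40 + (8−17.55)²/17.55 = 39.2963
df = 5
p-value (upper-tail) = 0.00000
At α=0.05: p < α → reject H₀

reject H₀: yes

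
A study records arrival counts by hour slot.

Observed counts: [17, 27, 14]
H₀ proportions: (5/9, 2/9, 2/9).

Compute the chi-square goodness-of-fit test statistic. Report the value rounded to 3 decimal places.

test statistic = 22.736

n = 58; E_i = n·p_i = [32.22, 12.89, 12.89]
χ² = (17−32.22)²/32.22 + (27−12.89)²/12.89 + (14−12.89)²/12.89 = 22.7362
df = 2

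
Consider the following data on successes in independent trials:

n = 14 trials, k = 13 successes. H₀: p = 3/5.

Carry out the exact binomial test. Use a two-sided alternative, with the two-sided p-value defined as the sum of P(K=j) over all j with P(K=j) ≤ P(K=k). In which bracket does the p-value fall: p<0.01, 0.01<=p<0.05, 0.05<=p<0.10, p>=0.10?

p-value bracket: 0.01<=p<0.05

Exact binomial: n=14, k=13, p₀=3/5=0.6000
P(X=j) = C(n,j)·p₀^j·(1−p₀)^(n−j); p = Σ P(X=j) over j with P(X=j) ≤ P(X=13)
p-value (two-sided) = 0.01200
→ bracket: 0.01<=p<0.05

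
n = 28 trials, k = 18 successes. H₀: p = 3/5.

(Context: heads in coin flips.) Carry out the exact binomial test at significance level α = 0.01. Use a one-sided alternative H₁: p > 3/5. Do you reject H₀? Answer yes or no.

Exact binomial: n=28, k=18, p₀=3/5=0.6000
P(X≥18) from Σ C(n,i)·p₀^i·(1−p₀)^(n−i)
p-value (one-sided, H₁ greater) = 0.39857
At α=0.01: p ≥ α → fail to reject H₀

reject H₀: no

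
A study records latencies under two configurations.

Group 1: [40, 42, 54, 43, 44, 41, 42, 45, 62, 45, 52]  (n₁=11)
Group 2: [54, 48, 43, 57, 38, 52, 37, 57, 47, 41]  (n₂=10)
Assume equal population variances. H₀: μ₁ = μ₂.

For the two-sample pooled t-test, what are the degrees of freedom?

df = n₁ + n₂ − 2 = 11 + 10 − 2 = 19

degrees of freedom = 19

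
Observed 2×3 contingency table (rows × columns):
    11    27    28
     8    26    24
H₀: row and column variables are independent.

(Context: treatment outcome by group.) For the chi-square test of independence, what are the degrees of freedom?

df = (r−1)(c−1) = (2−1)·(3−1) = 2

degrees of freedom = 2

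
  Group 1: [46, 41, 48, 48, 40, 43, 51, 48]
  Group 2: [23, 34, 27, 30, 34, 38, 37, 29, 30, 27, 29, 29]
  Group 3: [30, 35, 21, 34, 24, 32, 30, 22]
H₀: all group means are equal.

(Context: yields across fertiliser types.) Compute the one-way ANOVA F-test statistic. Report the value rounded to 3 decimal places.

Group means [45.62, 30.58, 28.50], grand mean 34.286
SSB = Σnᵢ(x̄ᵢ−x̄)² = 1460.923; SSW = ΣΣ(x−x̄ᵢ)² = 524.792
MSB = 1460.923/2 = 730.4613; MSW = 524.792/25 = 20.9917
F = MSB/MSW = 34.7977
df = (2, 25)

test statistic = 34.798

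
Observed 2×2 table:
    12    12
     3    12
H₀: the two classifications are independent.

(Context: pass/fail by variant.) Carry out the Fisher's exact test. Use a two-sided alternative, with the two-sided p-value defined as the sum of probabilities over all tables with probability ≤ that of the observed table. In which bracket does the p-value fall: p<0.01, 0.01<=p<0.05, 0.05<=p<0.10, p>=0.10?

p-value bracket: 0.05<=p<0.10

Margins: r₁=24, r₂=15, c₁=15, c₂=24, n=39
p_obs = C(24,12)·C(15,3)/C(39,15); sum pmf over tables with pmf ≤ p_obs
p-value (two-sided) = 0.09307
→ bracket: 0.05<=p<0.10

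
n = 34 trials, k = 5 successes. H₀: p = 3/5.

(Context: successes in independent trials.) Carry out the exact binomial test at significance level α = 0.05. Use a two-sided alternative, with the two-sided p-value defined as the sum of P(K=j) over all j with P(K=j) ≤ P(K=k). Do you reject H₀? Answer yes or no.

Exact binomial: n=34, k=5, p₀=3/5=0.6000
P(X=j) = C(n,j)·p₀^j·(1−p₀)^(n−j); p = Σ P(X=j) over j with P(X=j) ≤ P(X=5)
p-value (two-sided) = 0.00000
At α=0.05: p < α → reject H₀

reject H₀: yes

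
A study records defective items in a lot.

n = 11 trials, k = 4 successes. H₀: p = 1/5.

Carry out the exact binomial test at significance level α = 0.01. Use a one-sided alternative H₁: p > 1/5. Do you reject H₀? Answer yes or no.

reject H₀: no

Exact binomial: n=11, k=4, p₀=1/5=0.2000
P(X≥4) from Σ C(n,i)·p₀^i·(1−p₀)^(n−i)
p-value (one-sided, H₁ greater) = 0.16114
At α=0.01: p ≥ α → fail to reject H₀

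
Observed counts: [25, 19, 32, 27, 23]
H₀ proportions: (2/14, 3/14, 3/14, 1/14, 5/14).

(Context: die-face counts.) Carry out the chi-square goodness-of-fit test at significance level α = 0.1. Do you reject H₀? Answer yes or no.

n = 126; E_i = n·p_i = [18.00, 27.00, 27.00, 9.00, 45.00]
χ² = (25−18.00)²/18.00 + (19−27.00)²/27.00 + (32−27.00)²/27.00 + (27−9.00)²/9.00 + (23−45.00)²/45.00 = 52.7741
df = 4
p-value (upper-tail) = 0.00000
At α=0.1: p < α → reject H₀

reject H₀: yes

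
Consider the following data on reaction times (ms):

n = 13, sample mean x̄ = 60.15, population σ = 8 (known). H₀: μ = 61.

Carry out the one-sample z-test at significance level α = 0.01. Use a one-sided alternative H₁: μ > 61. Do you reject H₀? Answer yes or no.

SE = σ/√n = 8/√13 = 2.2188
z = (x̄−μ₀)/SE = (60.15−61)/2.2188 = -0.3831
p-value (one-sided, H₁ greater) = 0.64917
At α=0.01: p ≥ α → fail to reject H₀

reject H₀: no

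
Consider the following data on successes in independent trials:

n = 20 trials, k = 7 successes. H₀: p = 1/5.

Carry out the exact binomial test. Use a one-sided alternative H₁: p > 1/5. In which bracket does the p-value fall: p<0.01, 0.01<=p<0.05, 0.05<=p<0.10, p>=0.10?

p-value bracket: 0.05<=p<0.10

Exact binomial: n=20, k=7, p₀=1/5=0.2000
P(X≥7) from Σ C(n,i)·p₀^i·(1−p₀)^(n−i)
p-value (one-sided, H₁ greater) = 0.08669
→ bracket: 0.05<=p<0.10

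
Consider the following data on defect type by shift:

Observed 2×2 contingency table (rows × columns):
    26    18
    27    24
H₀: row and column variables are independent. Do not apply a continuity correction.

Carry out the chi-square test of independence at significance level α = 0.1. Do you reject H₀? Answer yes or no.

Row totals [44, 51], col totals [53, 42], n=95
χ² = (26−24.55)²/24.55 + (18−19.45)²/19.45 + (27−28.45)²/28.45 + (24−22.55)²/22.55 = 0.3622
df = 1
p-value (upper-tail) = 0.54729
At α=0.1: p ≥ α → fail to reject H₀

reject H₀: no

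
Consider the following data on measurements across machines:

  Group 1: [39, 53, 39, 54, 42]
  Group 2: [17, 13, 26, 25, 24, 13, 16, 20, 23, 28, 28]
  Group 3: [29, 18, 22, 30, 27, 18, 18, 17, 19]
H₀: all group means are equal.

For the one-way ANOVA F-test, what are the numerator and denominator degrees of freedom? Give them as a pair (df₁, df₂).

k = 3 groups, N = 25 total
df = (k−1, N−k) = (3−1, 25−3) = (2, 22)

degrees of freedom = [2, 22]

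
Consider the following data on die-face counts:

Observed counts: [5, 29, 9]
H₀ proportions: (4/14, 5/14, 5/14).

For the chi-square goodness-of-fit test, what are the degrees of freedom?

degrees of freedom = 2

df = k − 1 = 3 − 1 = 2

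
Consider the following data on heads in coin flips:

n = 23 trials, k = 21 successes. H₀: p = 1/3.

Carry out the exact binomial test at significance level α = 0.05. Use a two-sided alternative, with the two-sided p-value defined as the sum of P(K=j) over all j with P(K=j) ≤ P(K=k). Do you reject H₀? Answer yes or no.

Exact binomial: n=23, k=21, p₀=1/3=0.3333
P(X=j) = C(n,j)·p₀^j·(1−p₀)^(n−j); p = Σ P(X=j) over j with P(X=j) ≤ P(X=21)
p-value (two-sided) = 0.00000
At α=0.05: p < α → reject H₀

reject H₀: yes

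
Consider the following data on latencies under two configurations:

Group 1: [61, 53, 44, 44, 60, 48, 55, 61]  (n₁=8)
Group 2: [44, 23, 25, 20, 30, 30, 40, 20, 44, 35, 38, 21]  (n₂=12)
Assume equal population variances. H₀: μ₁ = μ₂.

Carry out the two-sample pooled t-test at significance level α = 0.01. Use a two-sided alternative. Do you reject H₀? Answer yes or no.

x̄₁=53.250, s₁=7.246, n₁=8
x̄₂=30.833, s₂=9.183, n₂=12
s_p² = [7·7.246² + 11·9.183²]/18 = 71.9537
SE = √(s_p²·(1/8+1/12)) = 3.8717
t = (53.250−30.833)/3.8717 = 5.7898
df = 18
p-value (two-sided) = 0.00002
At α=0.01: p < α → reject H₀

reject H₀: yes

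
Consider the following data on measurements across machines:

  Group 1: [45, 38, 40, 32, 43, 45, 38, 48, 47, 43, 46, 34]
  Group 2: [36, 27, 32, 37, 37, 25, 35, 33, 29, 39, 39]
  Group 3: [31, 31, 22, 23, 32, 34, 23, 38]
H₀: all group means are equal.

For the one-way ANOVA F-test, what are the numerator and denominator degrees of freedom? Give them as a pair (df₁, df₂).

degrees of freedom = [2, 28]

k = 3 groups, N = 31 total
df = (k−1, N−k) = (3−1, 31−3) = (2, 28)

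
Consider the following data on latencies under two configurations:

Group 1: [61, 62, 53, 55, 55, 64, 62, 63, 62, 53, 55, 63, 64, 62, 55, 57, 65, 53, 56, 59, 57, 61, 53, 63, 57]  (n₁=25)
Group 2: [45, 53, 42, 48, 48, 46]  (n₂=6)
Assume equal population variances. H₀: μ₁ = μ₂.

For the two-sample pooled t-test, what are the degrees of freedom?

df = n₁ + n₂ − 2 = 25 + 6 − 2 = 29

degrees of freedom = 29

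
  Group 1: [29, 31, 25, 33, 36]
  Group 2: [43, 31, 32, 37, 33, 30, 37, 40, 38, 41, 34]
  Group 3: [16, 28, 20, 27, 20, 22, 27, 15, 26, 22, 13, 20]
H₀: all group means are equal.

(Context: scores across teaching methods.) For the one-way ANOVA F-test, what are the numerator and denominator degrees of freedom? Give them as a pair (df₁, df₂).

degrees of freedom = [2, 25]

k = 3 groups, N = 28 total
df = (k−1, N−k) = (3−1, 28−3) = (2, 25)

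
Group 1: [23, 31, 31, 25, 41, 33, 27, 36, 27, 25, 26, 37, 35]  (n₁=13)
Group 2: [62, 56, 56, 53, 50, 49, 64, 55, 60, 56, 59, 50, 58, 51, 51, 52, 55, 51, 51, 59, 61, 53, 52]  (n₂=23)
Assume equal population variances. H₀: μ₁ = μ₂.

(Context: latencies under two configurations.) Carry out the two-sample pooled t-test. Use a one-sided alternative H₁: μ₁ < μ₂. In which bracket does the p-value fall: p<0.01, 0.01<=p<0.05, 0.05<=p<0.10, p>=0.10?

p-value bracket: p<0.01

x̄₁=30.538, s₁=5.562, n₁=13
x̄₂=54.957, s₂=4.322, n₂=23
s_p² = [12·5.562² + 22·4.322²]/34 = 23.0055
SE = √(s_p²·(1/13+1/23)) = 1.6643
t = (30.538−54.957)/1.6643 = -14.6717
df = 34
p-value (one-sided, H₁ less) = 0.00000
→ bracket: p<0.01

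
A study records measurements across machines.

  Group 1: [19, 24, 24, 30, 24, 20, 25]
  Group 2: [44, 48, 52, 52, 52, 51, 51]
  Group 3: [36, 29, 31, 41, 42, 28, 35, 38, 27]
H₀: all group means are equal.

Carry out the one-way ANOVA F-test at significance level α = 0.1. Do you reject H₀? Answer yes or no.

reject H₀: yes

Group means [23.71, 50.00, 34.11], grand mean 35.783
SSB = Σnᵢ(x̄ᵢ−x̄)² = 2459.596; SSW = ΣΣ(x−x̄ᵢ)² = 384.317
MSB = 2459.596/2 = 1229.7978; MSW = 384.317/20 = 19.2159
F = MSB/MSW = 63.9991
df = (2, 20)
p-value (upper-tail) = 0.00000
At α=0.1: p < α → reject H₀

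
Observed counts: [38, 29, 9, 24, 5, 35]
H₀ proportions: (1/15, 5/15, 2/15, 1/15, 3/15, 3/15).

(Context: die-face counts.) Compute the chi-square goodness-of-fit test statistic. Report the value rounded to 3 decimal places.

n = 140; E_i = n·p_i = [9.33, 46.67, 18.67, 9.33, 28.00, 28.00]
χ² = (38−9.33)²/9.33 + (29−46.67)²/46.67 + (9−18.67)²/18.67 + (24−9.33)²/9.33 + (5−28.00)²/28.00 + (35−28.00)²/28.00 = 143.4321
df = 5

test statistic = 143.432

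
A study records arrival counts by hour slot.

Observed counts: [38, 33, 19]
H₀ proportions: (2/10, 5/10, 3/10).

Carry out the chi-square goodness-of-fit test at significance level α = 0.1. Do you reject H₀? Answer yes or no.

n = 90; E_i = n·p_i = [18.00, 45.00, 27.00]
χ² = (38−18.00)²/18.00 + (33−45.00)²/45.00 + (19−27.00)²/27.00 = 27.7926
df = 2
p-value (upper-tail) = 0.00000
At α=0.1: p < α → reject H₀

reject H₀: yes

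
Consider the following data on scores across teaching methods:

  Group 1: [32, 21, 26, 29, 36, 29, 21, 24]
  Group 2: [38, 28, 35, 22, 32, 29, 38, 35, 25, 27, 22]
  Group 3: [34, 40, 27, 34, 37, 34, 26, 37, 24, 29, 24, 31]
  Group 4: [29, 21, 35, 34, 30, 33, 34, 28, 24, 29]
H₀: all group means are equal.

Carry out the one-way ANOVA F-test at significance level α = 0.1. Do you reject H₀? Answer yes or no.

Group means [27.25, 30.09, 31.42, 29.70], grand mean 29.829
SSB = Σnᵢ(x̄ᵢ−x̄)² = 84.379; SSW = ΣΣ(x−x̄ᵢ)² = 1053.426
MSB = 84.379/3 = 28.1264; MSW = 1053.426/37 = 28.4710
F = MSB/MSW = 0.9879
df = (3, 37)
p-value (upper-tail) = 0.40909
At α=0.1: p ≥ α → fail to reject H₀

reject H₀: no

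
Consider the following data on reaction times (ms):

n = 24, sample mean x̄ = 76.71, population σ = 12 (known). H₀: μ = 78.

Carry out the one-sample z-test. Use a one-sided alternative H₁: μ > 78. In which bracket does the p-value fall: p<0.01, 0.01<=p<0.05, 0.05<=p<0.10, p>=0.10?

SE = σ/√n = 12/√24 = 2.4495
z = (x̄−μ₀)/SE = (76.71−78)/2.4495 = -0.5266
p-value (one-sided, H₁ greater) = 0.70078
→ bracket: p>=0.10

p-value bracket: p>=0.10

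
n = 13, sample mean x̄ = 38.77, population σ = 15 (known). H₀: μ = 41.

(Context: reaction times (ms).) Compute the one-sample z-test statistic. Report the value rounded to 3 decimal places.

test statistic = -0.536

SE = σ/√n = 15/√13 = 4.1603
z = (x̄−μ₀)/SE = (38.77−41)/4.1603 = -0.5360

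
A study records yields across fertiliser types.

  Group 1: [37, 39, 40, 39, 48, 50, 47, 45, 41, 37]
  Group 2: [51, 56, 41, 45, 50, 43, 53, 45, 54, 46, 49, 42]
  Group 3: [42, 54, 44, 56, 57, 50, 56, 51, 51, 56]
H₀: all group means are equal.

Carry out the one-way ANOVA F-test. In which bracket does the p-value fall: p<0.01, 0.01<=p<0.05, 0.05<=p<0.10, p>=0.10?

p-value bracket: p<0.01

Group means [42.30, 47.92, 51.70], grand mean 47.344
SSB = Σnᵢ(x̄ᵢ−x̄)² = 448.102; SSW = ΣΣ(x−x̄ᵢ)² = 723.117
MSB = 448.102/2 = 224.0510; MSW = 723.117/29 = 24.9351
F = MSB/MSW = 8.9854
df = (2, 29)
p-value (upper-tail) = 0.00092
→ bracket: p<0.01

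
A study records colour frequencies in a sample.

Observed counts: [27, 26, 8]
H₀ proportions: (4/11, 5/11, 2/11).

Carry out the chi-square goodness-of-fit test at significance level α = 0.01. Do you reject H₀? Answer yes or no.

n = 61; E_i = n·p_i = [22.18, 27.73, 11.09]
χ² = (27−22.18)²/22.18 + (26−27.73)²/27.73 + (8−11.09)²/11.09 = 2.0156
df = 2
p-value (upper-tail) = 0.36503
At α=0.01: p ≥ α → fail to reject H₀

reject H₀: no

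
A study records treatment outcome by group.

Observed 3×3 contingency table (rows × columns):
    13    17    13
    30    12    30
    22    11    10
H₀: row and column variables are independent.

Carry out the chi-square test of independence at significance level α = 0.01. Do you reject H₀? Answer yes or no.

Row totals [43, 72, 43], col totals [65, 40, 53], n=158
χ² = (13−17.69)²/17.69 + (17−10.89)²/10.89 + (13−14.42)²/14.42 + (30−29.62)²/29.62 + (12−18.23)²/18.23 + (30−24.15)²/24.15 + (22−17.69)²/17.69 + (11−10.89)²/10.89 + (10−14.42)²/14.42 = 10.7747
df = 4
p-value (upper-tail) = 0.02922
At α=0.01: p ≥ α → fail to reject H₀

reject H₀: no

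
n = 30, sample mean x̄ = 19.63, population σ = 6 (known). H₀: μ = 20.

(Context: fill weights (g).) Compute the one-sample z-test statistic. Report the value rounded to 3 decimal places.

SE = σ/√n = 6/√30 = 1.0954
z = (x̄−μ₀)/SE = (19.63−20)/1.0954 = -0.3378

test statistic = -0.338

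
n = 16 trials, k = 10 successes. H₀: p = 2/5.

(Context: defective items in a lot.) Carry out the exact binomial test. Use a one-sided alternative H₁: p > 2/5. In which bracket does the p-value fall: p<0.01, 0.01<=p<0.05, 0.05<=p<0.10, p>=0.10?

p-value bracket: 0.05<=p<0.10

Exact binomial: n=16, k=10, p₀=2/5=0.4000
P(X≥10) from Σ C(n,i)·p₀^i·(1−p₀)^(n−i)
p-value (one-sided, H₁ greater) = 0.05832
→ bracket: 0.05<=p<0.10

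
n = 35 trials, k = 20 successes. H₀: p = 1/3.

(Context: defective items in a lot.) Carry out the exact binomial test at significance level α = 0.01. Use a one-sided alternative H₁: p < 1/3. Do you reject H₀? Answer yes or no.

Exact binomial: n=35, k=20, p₀=1/3=0.3333
P(X≤20) from Σ C(n,i)·p₀^i·(1−p₀)^(n−i)
p-value (one-sided, H₁ less) = 0.99891
At α=0.01: p ≥ α → fail to reject H₀

reject H₀: no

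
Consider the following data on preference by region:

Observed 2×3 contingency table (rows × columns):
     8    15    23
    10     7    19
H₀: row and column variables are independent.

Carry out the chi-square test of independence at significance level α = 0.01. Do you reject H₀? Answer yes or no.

Row totals [46, 36], col totals [18, 22, 42], n=82
χ² = (8−10.10)²/10.10 + (15−12.34)²/12.34 + (23−23.56)²/23.56 + (10−7.90)²/7.90 + (7−9.66)²/9.66 + (19−18.44)²/18.44 = 2.3274
df = 2
p-value (upper-tail) = 0.31233
At α=0.01: p ≥ α → fail to reject H₀

reject H₀: no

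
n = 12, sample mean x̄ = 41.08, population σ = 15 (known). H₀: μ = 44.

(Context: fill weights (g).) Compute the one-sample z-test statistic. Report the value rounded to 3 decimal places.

test statistic = -0.674

SE = σ/√n = 15/√12 = 4.3301
z = (x̄−μ₀)/SE = (41.08−44)/4.3301 = -0.6743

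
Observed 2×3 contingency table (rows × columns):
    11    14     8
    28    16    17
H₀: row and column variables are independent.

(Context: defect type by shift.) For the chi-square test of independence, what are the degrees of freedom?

df = (r−1)(c−1) = (2−1)·(3−1) = 2

degrees of freedom = 2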